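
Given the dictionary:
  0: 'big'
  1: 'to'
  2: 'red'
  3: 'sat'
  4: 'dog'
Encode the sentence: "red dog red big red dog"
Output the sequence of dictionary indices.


Look up each word in the dictionary:
  'red' -> 2
  'dog' -> 4
  'red' -> 2
  'big' -> 0
  'red' -> 2
  'dog' -> 4

Encoded: [2, 4, 2, 0, 2, 4]


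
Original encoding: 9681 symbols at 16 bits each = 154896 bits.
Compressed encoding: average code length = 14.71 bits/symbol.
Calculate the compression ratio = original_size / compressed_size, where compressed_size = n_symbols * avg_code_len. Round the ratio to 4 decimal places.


original_size = n_symbols * orig_bits = 9681 * 16 = 154896 bits
compressed_size = n_symbols * avg_code_len = 9681 * 14.71 = 142407.51 bits
ratio = original_size / compressed_size = 154896 / 142407.51 = 1.0877

Compression ratio = 1.0877


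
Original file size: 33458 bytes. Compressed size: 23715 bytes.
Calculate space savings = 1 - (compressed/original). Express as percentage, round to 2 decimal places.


ratio = compressed/original = 23715/33458 = 0.708799
savings = 1 - ratio = 1 - 0.708799 = 0.291201
as a percentage: 0.291201 * 100 = 29.12%

Space savings = 1 - 23715/33458 = 29.12%


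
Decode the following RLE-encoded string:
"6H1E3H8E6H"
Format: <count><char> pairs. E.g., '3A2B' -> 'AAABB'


Expanding each <count><char> pair:
  6H -> 'HHHHHH'
  1E -> 'E'
  3H -> 'HHH'
  8E -> 'EEEEEEEE'
  6H -> 'HHHHHH'

Decoded = HHHHHHEHHHEEEEEEEEHHHHHH


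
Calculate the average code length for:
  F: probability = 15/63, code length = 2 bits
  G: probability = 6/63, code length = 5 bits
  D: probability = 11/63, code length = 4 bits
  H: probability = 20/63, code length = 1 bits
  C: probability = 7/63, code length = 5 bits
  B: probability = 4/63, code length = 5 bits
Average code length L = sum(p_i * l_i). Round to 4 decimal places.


Weighted contributions p_i * l_i:
  F: (15/63) * 2 = 30/63
  G: (6/63) * 5 = 30/63
  D: (11/63) * 4 = 44/63
  H: (20/63) * 1 = 20/63
  C: (7/63) * 5 = 35/63
  B: (4/63) * 5 = 20/63
Sum = (30 + 30 + 44 + 20 + 35 + 20)/63 = 179/63

L = 179/63 = 2.8413 bits/symbol


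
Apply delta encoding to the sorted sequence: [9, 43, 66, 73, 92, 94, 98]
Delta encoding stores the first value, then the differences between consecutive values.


First value: 9
Deltas:
  43 - 9 = 34
  66 - 43 = 23
  73 - 66 = 7
  92 - 73 = 19
  94 - 92 = 2
  98 - 94 = 4


Delta encoded: [9, 34, 23, 7, 19, 2, 4]


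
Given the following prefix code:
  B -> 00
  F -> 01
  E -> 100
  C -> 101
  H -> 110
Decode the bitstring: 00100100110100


Decoding step by step:
Bits 00 -> B
Bits 100 -> E
Bits 100 -> E
Bits 110 -> H
Bits 100 -> E


Decoded message: BEEHE


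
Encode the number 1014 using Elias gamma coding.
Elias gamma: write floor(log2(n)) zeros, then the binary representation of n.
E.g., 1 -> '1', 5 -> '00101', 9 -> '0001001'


num_bits = floor(log2(1014)) + 1 = 10
leading_zeros = num_bits - 1 = 9
binary(1014) = 1111110110

Elias gamma(1014) = '000000000' + '1111110110' = 0000000001111110110 (19 bits)


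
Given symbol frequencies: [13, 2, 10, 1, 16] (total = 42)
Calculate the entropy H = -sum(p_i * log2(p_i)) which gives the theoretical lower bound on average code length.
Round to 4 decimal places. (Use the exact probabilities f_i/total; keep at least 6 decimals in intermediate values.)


Per-symbol terms -p_i * log2(p_i) with p_i = f_i/42:
  p = 13/42 = 0.309524: log2(p) = -1.691878, -p*log2(p) = 0.523676
  p = 2/42 = 0.047619: log2(p) = -4.392317, -p*log2(p) = 0.209158
  p = 10/42 = 0.238095: log2(p) = -2.070389, -p*log2(p) = 0.492950
  p = 1/42 = 0.023810: log2(p) = -5.392317, -p*log2(p) = 0.128389
  p = 16/42 = 0.380952: log2(p) = -1.392317, -p*log2(p) = 0.530407
H = 0.523676 + 0.209158 + 0.492950 + 0.128389 + 0.530407 = 1.884580

H = 1.8846 bits/symbol


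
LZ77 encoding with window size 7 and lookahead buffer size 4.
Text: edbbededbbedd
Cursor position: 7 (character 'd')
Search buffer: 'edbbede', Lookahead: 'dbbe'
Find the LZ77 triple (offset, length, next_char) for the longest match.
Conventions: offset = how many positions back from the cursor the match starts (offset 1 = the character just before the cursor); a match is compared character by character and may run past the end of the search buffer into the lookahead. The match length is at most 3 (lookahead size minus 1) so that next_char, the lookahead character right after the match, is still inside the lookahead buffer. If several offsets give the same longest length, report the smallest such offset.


Try each offset into the search buffer:
  offset=1 (pos 6, char 'e'): match length 0
  offset=2 (pos 5, char 'd'): match length 1
  offset=3 (pos 4, char 'e'): match length 0
  offset=4 (pos 3, char 'b'): match length 0
  offset=5 (pos 2, char 'b'): match length 0
  offset=6 (pos 1, char 'd'): match length 3
  offset=7 (pos 0, char 'e'): match length 0
Longest match has length 3 at offset 6.
next_char = character at position 7 + 3 = 10 -> 'e'

Best match: offset=6, length=3 (matching 'dbb' starting at position 1)
LZ77 triple: (6, 3, 'e')


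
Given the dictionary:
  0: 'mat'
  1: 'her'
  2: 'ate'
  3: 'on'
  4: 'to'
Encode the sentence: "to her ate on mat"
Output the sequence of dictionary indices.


Look up each word in the dictionary:
  'to' -> 4
  'her' -> 1
  'ate' -> 2
  'on' -> 3
  'mat' -> 0

Encoded: [4, 1, 2, 3, 0]


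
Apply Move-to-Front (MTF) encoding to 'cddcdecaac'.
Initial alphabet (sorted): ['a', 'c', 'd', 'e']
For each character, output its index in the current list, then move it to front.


MTF encoding:
'c': index 1 in ['a', 'c', 'd', 'e'] -> ['c', 'a', 'd', 'e']
'd': index 2 in ['c', 'a', 'd', 'e'] -> ['d', 'c', 'a', 'e']
'd': index 0 in ['d', 'c', 'a', 'e'] -> ['d', 'c', 'a', 'e']
'c': index 1 in ['d', 'c', 'a', 'e'] -> ['c', 'd', 'a', 'e']
'd': index 1 in ['c', 'd', 'a', 'e'] -> ['d', 'c', 'a', 'e']
'e': index 3 in ['d', 'c', 'a', 'e'] -> ['e', 'd', 'c', 'a']
'c': index 2 in ['e', 'd', 'c', 'a'] -> ['c', 'e', 'd', 'a']
'a': index 3 in ['c', 'e', 'd', 'a'] -> ['a', 'c', 'e', 'd']
'a': index 0 in ['a', 'c', 'e', 'd'] -> ['a', 'c', 'e', 'd']
'c': index 1 in ['a', 'c', 'e', 'd'] -> ['c', 'a', 'e', 'd']


Output: [1, 2, 0, 1, 1, 3, 2, 3, 0, 1]


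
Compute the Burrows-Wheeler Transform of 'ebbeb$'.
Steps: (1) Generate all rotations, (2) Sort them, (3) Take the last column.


Rotations (sorted):
  0: $ebbeb -> last char: b
  1: b$ebbe -> last char: e
  2: bbeb$e -> last char: e
  3: beb$eb -> last char: b
  4: eb$ebb -> last char: b
  5: ebbeb$ -> last char: $


BWT = beebb$


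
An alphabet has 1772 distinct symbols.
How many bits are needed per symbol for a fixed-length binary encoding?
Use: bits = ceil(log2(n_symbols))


log2(1772) = 10.7912
Bracket: 2^10 = 1024 < 1772 <= 2^11 = 2048
So ceil(log2(1772)) = 11

bits = ceil(log2(1772)) = ceil(10.7912) = 11 bits


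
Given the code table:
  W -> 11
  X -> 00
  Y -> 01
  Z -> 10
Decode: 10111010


Decoding:
10 -> Z
11 -> W
10 -> Z
10 -> Z


Result: ZWZZ


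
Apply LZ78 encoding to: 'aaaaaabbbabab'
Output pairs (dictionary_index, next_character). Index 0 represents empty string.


LZ78 encoding steps:
Dictionary: {0: ''}
Step 1: w='' (idx 0), next='a' -> output (0, 'a'), add 'a' as idx 1
Step 2: w='a' (idx 1), next='a' -> output (1, 'a'), add 'aa' as idx 2
Step 3: w='aa' (idx 2), next='a' -> output (2, 'a'), add 'aaa' as idx 3
Step 4: w='' (idx 0), next='b' -> output (0, 'b'), add 'b' as idx 4
Step 5: w='b' (idx 4), next='b' -> output (4, 'b'), add 'bb' as idx 5
Step 6: w='a' (idx 1), next='b' -> output (1, 'b'), add 'ab' as idx 6
Step 7: w='ab' (idx 6), end of input -> output (6, '')


Encoded: [(0, 'a'), (1, 'a'), (2, 'a'), (0, 'b'), (4, 'b'), (1, 'b'), (6, '')]


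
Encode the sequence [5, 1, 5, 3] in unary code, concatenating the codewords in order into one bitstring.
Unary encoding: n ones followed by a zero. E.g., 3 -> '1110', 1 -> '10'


Encode each number as n ones followed by a terminating 0:
  5 -> 111110 (6 bits)
  1 -> 10 (2 bits)
  5 -> 111110 (6 bits)
  3 -> 1110 (4 bits)
Total length = 6 + 2 + 6 + 4 = 18 bits.

Unary([5, 1, 5, 3]) = 111110101111101110 (18 bits)


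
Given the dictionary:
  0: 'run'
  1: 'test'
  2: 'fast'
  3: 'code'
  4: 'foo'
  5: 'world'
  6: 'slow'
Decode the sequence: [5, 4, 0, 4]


Look up each index in the dictionary:
  5 -> 'world'
  4 -> 'foo'
  0 -> 'run'
  4 -> 'foo'

Decoded: "world foo run foo"


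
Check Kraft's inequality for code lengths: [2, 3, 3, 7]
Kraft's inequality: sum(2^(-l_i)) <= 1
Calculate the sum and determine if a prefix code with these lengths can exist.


Sum = 2^(-2) + 2^(-3) + 2^(-3) + 2^(-7)
    = 0.25 + 0.125 + 0.125 + 0.0078125
    = 65/128 = 0.5078125
Since 0.5078125 <= 1, Kraft's inequality IS satisfied.
A prefix code with these lengths CAN exist.

Kraft sum = 0.5078125. Satisfied.


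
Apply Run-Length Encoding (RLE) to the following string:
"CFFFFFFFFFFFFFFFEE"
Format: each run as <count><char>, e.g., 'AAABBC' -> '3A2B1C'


Scanning runs left to right:
  i=0: run of 'C' x 1 -> '1C'
  i=1: run of 'F' x 15 -> '15F'
  i=16: run of 'E' x 2 -> '2E'

RLE = 1C15F2E


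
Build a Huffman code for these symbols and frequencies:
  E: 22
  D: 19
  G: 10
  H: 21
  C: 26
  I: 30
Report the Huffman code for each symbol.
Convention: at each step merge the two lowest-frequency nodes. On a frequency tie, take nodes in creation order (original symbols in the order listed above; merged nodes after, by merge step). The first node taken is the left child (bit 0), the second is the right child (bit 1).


Huffman tree construction:
Step 1: Merge G(10) + D(19) = 29
Step 2: Merge H(21) + E(22) = 43
Step 3: Merge C(26) + (G+D)(29) = 55
Step 4: Merge I(30) + (H+E)(43) = 73
Step 5: Merge (C+(G+D))(55) + (I+(H+E))(73) = 128
Read each symbol's code off the tree from the root (left child = 0, right child = 1).

Codes:
  E: 111 (length 3)
  D: 011 (length 3)
  G: 010 (length 3)
  H: 110 (length 3)
  C: 00 (length 2)
  I: 10 (length 2)
Average code length: 328/128 = 2.5625 bits/symbol


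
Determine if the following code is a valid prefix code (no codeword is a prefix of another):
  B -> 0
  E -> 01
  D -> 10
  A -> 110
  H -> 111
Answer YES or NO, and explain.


Checking each pair (does one codeword prefix another?):
  B='0' vs E='01': prefix -- VIOLATION

NO -- this is NOT a valid prefix code. B (0) is a prefix of E (01).


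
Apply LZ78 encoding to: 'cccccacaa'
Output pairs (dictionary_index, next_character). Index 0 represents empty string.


LZ78 encoding steps:
Dictionary: {0: ''}
Step 1: w='' (idx 0), next='c' -> output (0, 'c'), add 'c' as idx 1
Step 2: w='c' (idx 1), next='c' -> output (1, 'c'), add 'cc' as idx 2
Step 3: w='cc' (idx 2), next='a' -> output (2, 'a'), add 'cca' as idx 3
Step 4: w='c' (idx 1), next='a' -> output (1, 'a'), add 'ca' as idx 4
Step 5: w='' (idx 0), next='a' -> output (0, 'a'), add 'a' as idx 5


Encoded: [(0, 'c'), (1, 'c'), (2, 'a'), (1, 'a'), (0, 'a')]


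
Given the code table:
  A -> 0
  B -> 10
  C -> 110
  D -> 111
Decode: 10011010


Decoding:
10 -> B
0 -> A
110 -> C
10 -> B


Result: BACB


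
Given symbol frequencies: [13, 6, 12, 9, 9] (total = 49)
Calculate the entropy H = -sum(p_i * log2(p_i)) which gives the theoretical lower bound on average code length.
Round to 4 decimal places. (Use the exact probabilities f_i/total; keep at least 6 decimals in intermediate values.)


Per-symbol terms -p_i * log2(p_i) with p_i = f_i/49:
  p = 13/49 = 0.265306: log2(p) = -1.914270, -p*log2(p) = 0.507868
  p = 6/49 = 0.122449: log2(p) = -3.029747, -p*log2(p) = 0.370989
  p = 12/49 = 0.244898: log2(p) = -2.029747, -p*log2(p) = 0.497081
  p = 9/49 = 0.183673: log2(p) = -2.444785, -p*log2(p) = 0.449042
  p = 9/49 = 0.183673: log2(p) = -2.444785, -p*log2(p) = 0.449042
H = 0.507868 + 0.370989 + 0.497081 + 0.449042 + 0.449042 = 2.274022

H = 2.274 bits/symbol


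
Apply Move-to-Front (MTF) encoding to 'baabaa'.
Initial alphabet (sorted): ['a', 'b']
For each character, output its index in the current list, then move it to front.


MTF encoding:
'b': index 1 in ['a', 'b'] -> ['b', 'a']
'a': index 1 in ['b', 'a'] -> ['a', 'b']
'a': index 0 in ['a', 'b'] -> ['a', 'b']
'b': index 1 in ['a', 'b'] -> ['b', 'a']
'a': index 1 in ['b', 'a'] -> ['a', 'b']
'a': index 0 in ['a', 'b'] -> ['a', 'b']


Output: [1, 1, 0, 1, 1, 0]


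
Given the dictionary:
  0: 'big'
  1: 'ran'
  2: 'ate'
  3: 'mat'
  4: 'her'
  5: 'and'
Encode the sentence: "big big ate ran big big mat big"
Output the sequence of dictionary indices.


Look up each word in the dictionary:
  'big' -> 0
  'big' -> 0
  'ate' -> 2
  'ran' -> 1
  'big' -> 0
  'big' -> 0
  'mat' -> 3
  'big' -> 0

Encoded: [0, 0, 2, 1, 0, 0, 3, 0]


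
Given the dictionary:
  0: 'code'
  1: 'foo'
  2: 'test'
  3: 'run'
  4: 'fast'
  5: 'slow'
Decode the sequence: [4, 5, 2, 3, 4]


Look up each index in the dictionary:
  4 -> 'fast'
  5 -> 'slow'
  2 -> 'test'
  3 -> 'run'
  4 -> 'fast'

Decoded: "fast slow test run fast"


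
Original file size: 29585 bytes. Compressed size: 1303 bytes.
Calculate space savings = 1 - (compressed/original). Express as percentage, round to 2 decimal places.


ratio = compressed/original = 1303/29585 = 0.044043
savings = 1 - ratio = 1 - 0.044043 = 0.955957
as a percentage: 0.955957 * 100 = 95.6%

Space savings = 1 - 1303/29585 = 95.6%


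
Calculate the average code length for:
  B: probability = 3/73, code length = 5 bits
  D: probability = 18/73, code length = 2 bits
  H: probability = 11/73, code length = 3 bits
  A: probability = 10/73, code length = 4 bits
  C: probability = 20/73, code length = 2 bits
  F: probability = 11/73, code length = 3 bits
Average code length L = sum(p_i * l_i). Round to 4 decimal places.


Weighted contributions p_i * l_i:
  B: (3/73) * 5 = 15/73
  D: (18/73) * 2 = 36/73
  H: (11/73) * 3 = 33/73
  A: (10/73) * 4 = 40/73
  C: (20/73) * 2 = 40/73
  F: (11/73) * 3 = 33/73
Sum = (15 + 36 + 33 + 40 + 40 + 33)/73 = 197/73

L = 197/73 = 2.6986 bits/symbol


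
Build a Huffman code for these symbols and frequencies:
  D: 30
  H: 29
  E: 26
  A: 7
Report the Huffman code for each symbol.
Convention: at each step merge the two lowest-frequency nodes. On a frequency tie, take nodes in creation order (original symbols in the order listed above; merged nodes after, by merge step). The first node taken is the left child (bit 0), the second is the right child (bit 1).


Huffman tree construction:
Step 1: Merge A(7) + E(26) = 33
Step 2: Merge H(29) + D(30) = 59
Step 3: Merge (A+E)(33) + (H+D)(59) = 92
Read each symbol's code off the tree from the root (left child = 0, right child = 1).

Codes:
  D: 11 (length 2)
  H: 10 (length 2)
  E: 01 (length 2)
  A: 00 (length 2)
Average code length: 184/92 = 2.0000 bits/symbol


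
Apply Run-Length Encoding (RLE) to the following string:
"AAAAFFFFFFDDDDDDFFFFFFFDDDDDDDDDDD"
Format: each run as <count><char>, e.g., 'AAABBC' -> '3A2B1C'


Scanning runs left to right:
  i=0: run of 'A' x 4 -> '4A'
  i=4: run of 'F' x 6 -> '6F'
  i=10: run of 'D' x 6 -> '6D'
  i=16: run of 'F' x 7 -> '7F'
  i=23: run of 'D' x 11 -> '11D'

RLE = 4A6F6D7F11D


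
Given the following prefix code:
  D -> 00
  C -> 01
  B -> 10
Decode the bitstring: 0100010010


Decoding step by step:
Bits 01 -> C
Bits 00 -> D
Bits 01 -> C
Bits 00 -> D
Bits 10 -> B


Decoded message: CDCDB


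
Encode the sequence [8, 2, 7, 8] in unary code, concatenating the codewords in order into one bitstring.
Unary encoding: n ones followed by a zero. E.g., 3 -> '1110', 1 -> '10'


Encode each number as n ones followed by a terminating 0:
  8 -> 111111110 (9 bits)
  2 -> 110 (3 bits)
  7 -> 11111110 (8 bits)
  8 -> 111111110 (9 bits)
Total length = 9 + 3 + 8 + 9 = 29 bits.

Unary([8, 2, 7, 8]) = 11111111011011111110111111110 (29 bits)


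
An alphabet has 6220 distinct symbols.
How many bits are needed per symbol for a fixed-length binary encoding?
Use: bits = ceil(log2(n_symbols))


log2(6220) = 12.6027
Bracket: 2^12 = 4096 < 6220 <= 2^13 = 8192
So ceil(log2(6220)) = 13

bits = ceil(log2(6220)) = ceil(12.6027) = 13 bits


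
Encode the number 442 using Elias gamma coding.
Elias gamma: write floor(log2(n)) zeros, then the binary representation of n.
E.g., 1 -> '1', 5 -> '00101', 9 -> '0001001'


num_bits = floor(log2(442)) + 1 = 9
leading_zeros = num_bits - 1 = 8
binary(442) = 110111010

Elias gamma(442) = '00000000' + '110111010' = 00000000110111010 (17 bits)


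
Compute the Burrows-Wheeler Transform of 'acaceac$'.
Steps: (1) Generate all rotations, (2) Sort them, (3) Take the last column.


Rotations (sorted):
  0: $acaceac -> last char: c
  1: ac$acace -> last char: e
  2: acaceac$ -> last char: $
  3: aceac$ac -> last char: c
  4: c$acacea -> last char: a
  5: caceac$a -> last char: a
  6: ceac$aca -> last char: a
  7: eac$acac -> last char: c


BWT = ce$caaac


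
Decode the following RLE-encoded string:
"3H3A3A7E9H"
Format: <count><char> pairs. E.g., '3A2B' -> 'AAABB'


Expanding each <count><char> pair:
  3H -> 'HHH'
  3A -> 'AAA'
  3A -> 'AAA'
  7E -> 'EEEEEEE'
  9H -> 'HHHHHHHHH'

Decoded = HHHAAAAAAEEEEEEEHHHHHHHHH


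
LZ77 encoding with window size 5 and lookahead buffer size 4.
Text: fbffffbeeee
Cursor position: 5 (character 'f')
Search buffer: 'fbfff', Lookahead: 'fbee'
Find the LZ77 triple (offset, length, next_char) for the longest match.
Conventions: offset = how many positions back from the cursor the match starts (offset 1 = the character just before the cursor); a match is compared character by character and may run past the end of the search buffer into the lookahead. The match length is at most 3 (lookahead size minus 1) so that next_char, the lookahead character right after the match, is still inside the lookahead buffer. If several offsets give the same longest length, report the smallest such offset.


Try each offset into the search buffer:
  offset=1 (pos 4, char 'f'): match length 1
  offset=2 (pos 3, char 'f'): match length 1
  offset=3 (pos 2, char 'f'): match length 1
  offset=4 (pos 1, char 'b'): match length 0
  offset=5 (pos 0, char 'f'): match length 2
Longest match has length 2 at offset 5.
next_char = character at position 5 + 2 = 7 -> 'e'

Best match: offset=5, length=2 (matching 'fb' starting at position 0)
LZ77 triple: (5, 2, 'e')


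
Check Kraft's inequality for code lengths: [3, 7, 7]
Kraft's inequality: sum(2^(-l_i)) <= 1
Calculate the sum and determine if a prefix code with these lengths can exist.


Sum = 2^(-3) + 2^(-7) + 2^(-7)
    = 0.125 + 0.0078125 + 0.0078125
    = 18/128 = 0.140625
Since 0.140625 <= 1, Kraft's inequality IS satisfied.
A prefix code with these lengths CAN exist.

Kraft sum = 0.140625. Satisfied.


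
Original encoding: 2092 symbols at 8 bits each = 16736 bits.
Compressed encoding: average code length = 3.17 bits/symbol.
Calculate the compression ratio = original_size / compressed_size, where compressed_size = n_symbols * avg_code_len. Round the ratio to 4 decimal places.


original_size = n_symbols * orig_bits = 2092 * 8 = 16736 bits
compressed_size = n_symbols * avg_code_len = 2092 * 3.17 = 6631.64 bits
ratio = original_size / compressed_size = 16736 / 6631.64 = 2.5237

Compression ratio = 2.5237


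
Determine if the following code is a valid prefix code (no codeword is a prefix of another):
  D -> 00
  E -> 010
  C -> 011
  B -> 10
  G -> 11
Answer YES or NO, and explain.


Checking each pair (does one codeword prefix another?):
  D='00' vs E='010': no prefix
  D='00' vs C='011': no prefix
  D='00' vs B='10': no prefix
  D='00' vs G='11': no prefix
  E='010' vs D='00': no prefix
  E='010' vs C='011': no prefix
  E='010' vs B='10': no prefix
  E='010' vs G='11': no prefix
  C='011' vs D='00': no prefix
  C='011' vs E='010': no prefix
  C='011' vs B='10': no prefix
  C='011' vs G='11': no prefix
  B='10' vs D='00': no prefix
  B='10' vs E='010': no prefix
  B='10' vs C='011': no prefix
  B='10' vs G='11': no prefix
  G='11' vs D='00': no prefix
  G='11' vs E='010': no prefix
  G='11' vs C='011': no prefix
  G='11' vs B='10': no prefix
No violation found over all pairs.

YES -- this is a valid prefix code. No codeword is a prefix of any other codeword.


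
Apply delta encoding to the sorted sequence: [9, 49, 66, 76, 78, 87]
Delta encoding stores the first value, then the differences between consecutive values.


First value: 9
Deltas:
  49 - 9 = 40
  66 - 49 = 17
  76 - 66 = 10
  78 - 76 = 2
  87 - 78 = 9


Delta encoded: [9, 40, 17, 10, 2, 9]


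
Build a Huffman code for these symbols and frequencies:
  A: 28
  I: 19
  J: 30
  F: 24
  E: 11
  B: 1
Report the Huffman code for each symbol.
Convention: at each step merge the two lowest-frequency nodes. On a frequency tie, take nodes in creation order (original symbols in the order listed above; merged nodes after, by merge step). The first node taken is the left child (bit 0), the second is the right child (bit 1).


Huffman tree construction:
Step 1: Merge B(1) + E(11) = 12
Step 2: Merge (B+E)(12) + I(19) = 31
Step 3: Merge F(24) + A(28) = 52
Step 4: Merge J(30) + ((B+E)+I)(31) = 61
Step 5: Merge (F+A)(52) + (J+((B+E)+I))(61) = 113
Read each symbol's code off the tree from the root (left child = 0, right child = 1).

Codes:
  A: 01 (length 2)
  I: 111 (length 3)
  J: 10 (length 2)
  F: 00 (length 2)
  E: 1101 (length 4)
  B: 1100 (length 4)
Average code length: 269/113 = 2.3805 bits/symbol


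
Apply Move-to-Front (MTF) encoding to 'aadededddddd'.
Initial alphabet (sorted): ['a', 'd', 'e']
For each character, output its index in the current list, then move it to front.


MTF encoding:
'a': index 0 in ['a', 'd', 'e'] -> ['a', 'd', 'e']
'a': index 0 in ['a', 'd', 'e'] -> ['a', 'd', 'e']
'd': index 1 in ['a', 'd', 'e'] -> ['d', 'a', 'e']
'e': index 2 in ['d', 'a', 'e'] -> ['e', 'd', 'a']
'd': index 1 in ['e', 'd', 'a'] -> ['d', 'e', 'a']
'e': index 1 in ['d', 'e', 'a'] -> ['e', 'd', 'a']
'd': index 1 in ['e', 'd', 'a'] -> ['d', 'e', 'a']
'd': index 0 in ['d', 'e', 'a'] -> ['d', 'e', 'a']
'd': index 0 in ['d', 'e', 'a'] -> ['d', 'e', 'a']
'd': index 0 in ['d', 'e', 'a'] -> ['d', 'e', 'a']
'd': index 0 in ['d', 'e', 'a'] -> ['d', 'e', 'a']
'd': index 0 in ['d', 'e', 'a'] -> ['d', 'e', 'a']


Output: [0, 0, 1, 2, 1, 1, 1, 0, 0, 0, 0, 0]


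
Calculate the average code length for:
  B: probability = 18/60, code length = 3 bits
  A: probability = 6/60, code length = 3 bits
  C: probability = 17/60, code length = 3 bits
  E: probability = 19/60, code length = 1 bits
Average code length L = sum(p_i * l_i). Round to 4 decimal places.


Weighted contributions p_i * l_i:
  B: (18/60) * 3 = 54/60
  A: (6/60) * 3 = 18/60
  C: (17/60) * 3 = 51/60
  E: (19/60) * 1 = 19/60
Sum = (54 + 18 + 51 + 19)/60 = 142/60

L = 142/60 = 2.3667 bits/symbol


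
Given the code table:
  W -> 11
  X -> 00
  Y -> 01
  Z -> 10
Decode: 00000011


Decoding:
00 -> X
00 -> X
00 -> X
11 -> W


Result: XXXW


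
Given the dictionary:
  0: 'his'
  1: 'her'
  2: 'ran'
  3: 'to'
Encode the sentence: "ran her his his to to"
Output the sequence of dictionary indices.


Look up each word in the dictionary:
  'ran' -> 2
  'her' -> 1
  'his' -> 0
  'his' -> 0
  'to' -> 3
  'to' -> 3

Encoded: [2, 1, 0, 0, 3, 3]


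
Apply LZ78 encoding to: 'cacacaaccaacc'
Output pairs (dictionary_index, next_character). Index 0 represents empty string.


LZ78 encoding steps:
Dictionary: {0: ''}
Step 1: w='' (idx 0), next='c' -> output (0, 'c'), add 'c' as idx 1
Step 2: w='' (idx 0), next='a' -> output (0, 'a'), add 'a' as idx 2
Step 3: w='c' (idx 1), next='a' -> output (1, 'a'), add 'ca' as idx 3
Step 4: w='ca' (idx 3), next='a' -> output (3, 'a'), add 'caa' as idx 4
Step 5: w='c' (idx 1), next='c' -> output (1, 'c'), add 'cc' as idx 5
Step 6: w='a' (idx 2), next='a' -> output (2, 'a'), add 'aa' as idx 6
Step 7: w='cc' (idx 5), end of input -> output (5, '')


Encoded: [(0, 'c'), (0, 'a'), (1, 'a'), (3, 'a'), (1, 'c'), (2, 'a'), (5, '')]


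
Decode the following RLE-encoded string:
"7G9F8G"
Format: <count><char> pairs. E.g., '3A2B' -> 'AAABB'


Expanding each <count><char> pair:
  7G -> 'GGGGGGG'
  9F -> 'FFFFFFFFF'
  8G -> 'GGGGGGGG'

Decoded = GGGGGGGFFFFFFFFFGGGGGGGG


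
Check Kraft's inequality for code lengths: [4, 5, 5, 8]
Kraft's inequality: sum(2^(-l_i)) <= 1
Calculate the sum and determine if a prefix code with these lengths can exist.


Sum = 2^(-4) + 2^(-5) + 2^(-5) + 2^(-8)
    = 0.0625 + 0.03125 + 0.03125 + 0.00390625
    = 33/256 = 0.12890625
Since 0.12890625 <= 1, Kraft's inequality IS satisfied.
A prefix code with these lengths CAN exist.

Kraft sum = 0.12890625. Satisfied.


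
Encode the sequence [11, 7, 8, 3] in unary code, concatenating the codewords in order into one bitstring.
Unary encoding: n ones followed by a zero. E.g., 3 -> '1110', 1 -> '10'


Encode each number as n ones followed by a terminating 0:
  11 -> 111111111110 (12 bits)
  7 -> 11111110 (8 bits)
  8 -> 111111110 (9 bits)
  3 -> 1110 (4 bits)
Total length = 12 + 8 + 9 + 4 = 33 bits.

Unary([11, 7, 8, 3]) = 111111111110111111101111111101110 (33 bits)


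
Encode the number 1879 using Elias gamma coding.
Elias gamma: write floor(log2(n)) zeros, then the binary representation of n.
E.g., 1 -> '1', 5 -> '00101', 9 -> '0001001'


num_bits = floor(log2(1879)) + 1 = 11
leading_zeros = num_bits - 1 = 10
binary(1879) = 11101010111

Elias gamma(1879) = '0000000000' + '11101010111' = 000000000011101010111 (21 bits)


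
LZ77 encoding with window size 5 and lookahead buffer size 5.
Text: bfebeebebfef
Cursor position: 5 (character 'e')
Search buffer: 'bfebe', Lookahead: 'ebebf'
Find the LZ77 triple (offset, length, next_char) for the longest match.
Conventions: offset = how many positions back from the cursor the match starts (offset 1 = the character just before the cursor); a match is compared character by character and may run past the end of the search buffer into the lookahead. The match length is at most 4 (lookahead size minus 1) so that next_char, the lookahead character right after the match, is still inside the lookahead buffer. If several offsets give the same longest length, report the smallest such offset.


Try each offset into the search buffer:
  offset=1 (pos 4, char 'e'): match length 1
  offset=2 (pos 3, char 'b'): match length 0
  offset=3 (pos 2, char 'e'): match length 3
  offset=4 (pos 1, char 'f'): match length 0
  offset=5 (pos 0, char 'b'): match length 0
Longest match has length 3 at offset 3.
next_char = character at position 5 + 3 = 8 -> 'b'

Best match: offset=3, length=3 (matching 'ebe' starting at position 2)
LZ77 triple: (3, 3, 'b')


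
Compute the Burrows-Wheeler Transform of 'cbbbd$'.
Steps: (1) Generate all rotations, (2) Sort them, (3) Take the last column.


Rotations (sorted):
  0: $cbbbd -> last char: d
  1: bbbd$c -> last char: c
  2: bbd$cb -> last char: b
  3: bd$cbb -> last char: b
  4: cbbbd$ -> last char: $
  5: d$cbbb -> last char: b


BWT = dcbb$b


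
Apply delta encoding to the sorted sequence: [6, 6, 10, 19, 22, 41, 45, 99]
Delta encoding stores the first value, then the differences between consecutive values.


First value: 6
Deltas:
  6 - 6 = 0
  10 - 6 = 4
  19 - 10 = 9
  22 - 19 = 3
  41 - 22 = 19
  45 - 41 = 4
  99 - 45 = 54


Delta encoded: [6, 0, 4, 9, 3, 19, 4, 54]


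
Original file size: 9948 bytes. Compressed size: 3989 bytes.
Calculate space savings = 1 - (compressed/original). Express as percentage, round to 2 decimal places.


ratio = compressed/original = 3989/9948 = 0.400985
savings = 1 - ratio = 1 - 0.400985 = 0.599015
as a percentage: 0.599015 * 100 = 59.9%

Space savings = 1 - 3989/9948 = 59.9%


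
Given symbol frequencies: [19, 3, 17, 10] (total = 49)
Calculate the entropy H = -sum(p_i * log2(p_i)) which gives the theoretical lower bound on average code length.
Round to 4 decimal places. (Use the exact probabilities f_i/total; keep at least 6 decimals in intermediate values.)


Per-symbol terms -p_i * log2(p_i) with p_i = f_i/49:
  p = 19/49 = 0.387755: log2(p) = -1.366782, -p*log2(p) = 0.529977
  p = 3/49 = 0.061224: log2(p) = -4.029747, -p*log2(p) = 0.246719
  p = 17/49 = 0.346939: log2(p) = -1.527247, -p*log2(p) = 0.529861
  p = 10/49 = 0.204082: log2(p) = -2.292782, -p*log2(p) = 0.467915
H = 0.529977 + 0.246719 + 0.529861 + 0.467915 = 1.774472

H = 1.7745 bits/symbol


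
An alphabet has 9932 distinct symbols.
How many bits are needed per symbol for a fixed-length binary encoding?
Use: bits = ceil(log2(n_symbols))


log2(9932) = 13.2779
Bracket: 2^13 = 8192 < 9932 <= 2^14 = 16384
So ceil(log2(9932)) = 14

bits = ceil(log2(9932)) = ceil(13.2779) = 14 bits


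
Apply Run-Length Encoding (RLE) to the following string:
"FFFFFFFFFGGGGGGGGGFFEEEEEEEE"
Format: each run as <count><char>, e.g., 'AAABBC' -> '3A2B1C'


Scanning runs left to right:
  i=0: run of 'F' x 9 -> '9F'
  i=9: run of 'G' x 9 -> '9G'
  i=18: run of 'F' x 2 -> '2F'
  i=20: run of 'E' x 8 -> '8E'

RLE = 9F9G2F8E


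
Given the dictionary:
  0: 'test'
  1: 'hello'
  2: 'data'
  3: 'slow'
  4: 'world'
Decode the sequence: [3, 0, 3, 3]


Look up each index in the dictionary:
  3 -> 'slow'
  0 -> 'test'
  3 -> 'slow'
  3 -> 'slow'

Decoded: "slow test slow slow"


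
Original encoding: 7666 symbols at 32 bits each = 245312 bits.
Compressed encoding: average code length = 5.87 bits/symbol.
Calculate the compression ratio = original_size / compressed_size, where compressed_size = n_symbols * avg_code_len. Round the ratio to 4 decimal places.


original_size = n_symbols * orig_bits = 7666 * 32 = 245312 bits
compressed_size = n_symbols * avg_code_len = 7666 * 5.87 = 44999.42 bits
ratio = original_size / compressed_size = 245312 / 44999.42 = 5.4514

Compression ratio = 5.4514


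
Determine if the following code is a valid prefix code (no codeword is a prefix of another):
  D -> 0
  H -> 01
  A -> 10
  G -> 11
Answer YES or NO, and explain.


Checking each pair (does one codeword prefix another?):
  D='0' vs H='01': prefix -- VIOLATION

NO -- this is NOT a valid prefix code. D (0) is a prefix of H (01).


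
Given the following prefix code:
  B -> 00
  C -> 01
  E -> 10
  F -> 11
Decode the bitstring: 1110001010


Decoding step by step:
Bits 11 -> F
Bits 10 -> E
Bits 00 -> B
Bits 10 -> E
Bits 10 -> E


Decoded message: FEBEE


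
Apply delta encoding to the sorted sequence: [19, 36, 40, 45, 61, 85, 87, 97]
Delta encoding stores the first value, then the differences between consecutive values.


First value: 19
Deltas:
  36 - 19 = 17
  40 - 36 = 4
  45 - 40 = 5
  61 - 45 = 16
  85 - 61 = 24
  87 - 85 = 2
  97 - 87 = 10


Delta encoded: [19, 17, 4, 5, 16, 24, 2, 10]


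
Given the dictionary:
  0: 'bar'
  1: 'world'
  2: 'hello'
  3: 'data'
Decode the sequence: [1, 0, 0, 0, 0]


Look up each index in the dictionary:
  1 -> 'world'
  0 -> 'bar'
  0 -> 'bar'
  0 -> 'bar'
  0 -> 'bar'

Decoded: "world bar bar bar bar"


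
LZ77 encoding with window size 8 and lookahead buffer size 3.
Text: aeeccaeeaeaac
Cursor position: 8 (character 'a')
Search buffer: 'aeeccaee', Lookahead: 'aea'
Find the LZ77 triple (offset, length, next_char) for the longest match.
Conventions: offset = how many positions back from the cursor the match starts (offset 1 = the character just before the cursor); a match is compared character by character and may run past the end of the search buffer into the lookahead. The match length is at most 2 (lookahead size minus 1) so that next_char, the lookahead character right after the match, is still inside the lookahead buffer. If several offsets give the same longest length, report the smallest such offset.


Try each offset into the search buffer:
  offset=1 (pos 7, char 'e'): match length 0
  offset=2 (pos 6, char 'e'): match length 0
  offset=3 (pos 5, char 'a'): match length 2
  offset=4 (pos 4, char 'c'): match length 0
  offset=5 (pos 3, char 'c'): match length 0
  offset=6 (pos 2, char 'e'): match length 0
  offset=7 (pos 1, char 'e'): match length 0
  offset=8 (pos 0, char 'a'): match length 2
Longest match has length 2, found at offsets 3, 8; take the smallest, offset 3.
next_char = character at position 8 + 2 = 10 -> 'a'

Best match: offset=3, length=2 (matching 'ae' starting at position 5)
LZ77 triple: (3, 2, 'a')


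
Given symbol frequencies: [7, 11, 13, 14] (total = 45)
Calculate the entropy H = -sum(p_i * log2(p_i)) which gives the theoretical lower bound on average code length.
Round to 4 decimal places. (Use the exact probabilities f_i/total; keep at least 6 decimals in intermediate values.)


Per-symbol terms -p_i * log2(p_i) with p_i = f_i/45:
  p = 7/45 = 0.155556: log2(p) = -2.684498, -p*log2(p) = 0.417589
  p = 11/45 = 0.244444: log2(p) = -2.032421, -p*log2(p) = 0.496814
  p = 13/45 = 0.288889: log2(p) = -1.791413, -p*log2(p) = 0.517519
  p = 14/45 = 0.311111: log2(p) = -1.684498, -p*log2(p) = 0.524066
H = 0.417589 + 0.496814 + 0.517519 + 0.524066 = 1.955988

H = 1.956 bits/symbol


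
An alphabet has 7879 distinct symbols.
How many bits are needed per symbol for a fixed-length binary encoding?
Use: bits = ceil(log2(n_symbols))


log2(7879) = 12.9438
Bracket: 2^12 = 4096 < 7879 <= 2^13 = 8192
So ceil(log2(7879)) = 13

bits = ceil(log2(7879)) = ceil(12.9438) = 13 bits


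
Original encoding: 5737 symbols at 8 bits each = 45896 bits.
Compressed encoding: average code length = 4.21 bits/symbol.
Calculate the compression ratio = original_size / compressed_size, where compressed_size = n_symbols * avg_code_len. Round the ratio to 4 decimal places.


original_size = n_symbols * orig_bits = 5737 * 8 = 45896 bits
compressed_size = n_symbols * avg_code_len = 5737 * 4.21 = 24152.77 bits
ratio = original_size / compressed_size = 45896 / 24152.77 = 1.9002

Compression ratio = 1.9002


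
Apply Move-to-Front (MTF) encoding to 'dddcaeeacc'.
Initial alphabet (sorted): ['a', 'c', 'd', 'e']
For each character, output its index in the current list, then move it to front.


MTF encoding:
'd': index 2 in ['a', 'c', 'd', 'e'] -> ['d', 'a', 'c', 'e']
'd': index 0 in ['d', 'a', 'c', 'e'] -> ['d', 'a', 'c', 'e']
'd': index 0 in ['d', 'a', 'c', 'e'] -> ['d', 'a', 'c', 'e']
'c': index 2 in ['d', 'a', 'c', 'e'] -> ['c', 'd', 'a', 'e']
'a': index 2 in ['c', 'd', 'a', 'e'] -> ['a', 'c', 'd', 'e']
'e': index 3 in ['a', 'c', 'd', 'e'] -> ['e', 'a', 'c', 'd']
'e': index 0 in ['e', 'a', 'c', 'd'] -> ['e', 'a', 'c', 'd']
'a': index 1 in ['e', 'a', 'c', 'd'] -> ['a', 'e', 'c', 'd']
'c': index 2 in ['a', 'e', 'c', 'd'] -> ['c', 'a', 'e', 'd']
'c': index 0 in ['c', 'a', 'e', 'd'] -> ['c', 'a', 'e', 'd']


Output: [2, 0, 0, 2, 2, 3, 0, 1, 2, 0]


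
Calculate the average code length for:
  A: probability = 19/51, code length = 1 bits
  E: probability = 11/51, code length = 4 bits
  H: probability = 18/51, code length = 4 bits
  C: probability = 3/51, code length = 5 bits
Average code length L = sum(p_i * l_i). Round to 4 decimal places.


Weighted contributions p_i * l_i:
  A: (19/51) * 1 = 19/51
  E: (11/51) * 4 = 44/51
  H: (18/51) * 4 = 72/51
  C: (3/51) * 5 = 15/51
Sum = (19 + 44 + 72 + 15)/51 = 150/51

L = 150/51 = 2.9412 bits/symbol


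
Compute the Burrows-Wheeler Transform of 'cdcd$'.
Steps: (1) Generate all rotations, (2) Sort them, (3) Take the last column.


Rotations (sorted):
  0: $cdcd -> last char: d
  1: cd$cd -> last char: d
  2: cdcd$ -> last char: $
  3: d$cdc -> last char: c
  4: dcd$c -> last char: c


BWT = dd$cc


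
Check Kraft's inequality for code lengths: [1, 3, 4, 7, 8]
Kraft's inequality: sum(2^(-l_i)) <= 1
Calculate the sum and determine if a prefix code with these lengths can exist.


Sum = 2^(-1) + 2^(-3) + 2^(-4) + 2^(-7) + 2^(-8)
    = 0.5 + 0.125 + 0.0625 + 0.0078125 + 0.00390625
    = 179/256 = 0.69921875
Since 0.69921875 <= 1, Kraft's inequality IS satisfied.
A prefix code with these lengths CAN exist.

Kraft sum = 0.69921875. Satisfied.


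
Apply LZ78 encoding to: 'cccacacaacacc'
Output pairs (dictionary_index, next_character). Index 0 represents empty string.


LZ78 encoding steps:
Dictionary: {0: ''}
Step 1: w='' (idx 0), next='c' -> output (0, 'c'), add 'c' as idx 1
Step 2: w='c' (idx 1), next='c' -> output (1, 'c'), add 'cc' as idx 2
Step 3: w='' (idx 0), next='a' -> output (0, 'a'), add 'a' as idx 3
Step 4: w='c' (idx 1), next='a' -> output (1, 'a'), add 'ca' as idx 4
Step 5: w='ca' (idx 4), next='a' -> output (4, 'a'), add 'caa' as idx 5
Step 6: w='ca' (idx 4), next='c' -> output (4, 'c'), add 'cac' as idx 6
Step 7: w='c' (idx 1), end of input -> output (1, '')


Encoded: [(0, 'c'), (1, 'c'), (0, 'a'), (1, 'a'), (4, 'a'), (4, 'c'), (1, '')]


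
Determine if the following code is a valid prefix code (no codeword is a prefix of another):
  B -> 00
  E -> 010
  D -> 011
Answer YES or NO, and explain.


Checking each pair (does one codeword prefix another?):
  B='00' vs E='010': no prefix
  B='00' vs D='011': no prefix
  E='010' vs B='00': no prefix
  E='010' vs D='011': no prefix
  D='011' vs B='00': no prefix
  D='011' vs E='010': no prefix
No violation found over all pairs.

YES -- this is a valid prefix code. No codeword is a prefix of any other codeword.


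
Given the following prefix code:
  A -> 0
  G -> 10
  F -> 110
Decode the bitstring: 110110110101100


Decoding step by step:
Bits 110 -> F
Bits 110 -> F
Bits 110 -> F
Bits 10 -> G
Bits 110 -> F
Bits 0 -> A


Decoded message: FFFGFA


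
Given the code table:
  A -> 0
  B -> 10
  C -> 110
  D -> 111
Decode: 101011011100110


Decoding:
10 -> B
10 -> B
110 -> C
111 -> D
0 -> A
0 -> A
110 -> C


Result: BBCDAAC


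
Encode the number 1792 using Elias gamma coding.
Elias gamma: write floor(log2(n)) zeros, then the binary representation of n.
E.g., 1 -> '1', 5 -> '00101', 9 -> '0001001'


num_bits = floor(log2(1792)) + 1 = 11
leading_zeros = num_bits - 1 = 10
binary(1792) = 11100000000

Elias gamma(1792) = '0000000000' + '11100000000' = 000000000011100000000 (21 bits)


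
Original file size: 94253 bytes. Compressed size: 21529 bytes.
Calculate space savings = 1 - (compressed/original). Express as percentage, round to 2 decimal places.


ratio = compressed/original = 21529/94253 = 0.228417
savings = 1 - ratio = 1 - 0.228417 = 0.771583
as a percentage: 0.771583 * 100 = 77.16%

Space savings = 1 - 21529/94253 = 77.16%


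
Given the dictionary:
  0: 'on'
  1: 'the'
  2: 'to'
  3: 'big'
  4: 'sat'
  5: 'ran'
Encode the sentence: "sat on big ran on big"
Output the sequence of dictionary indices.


Look up each word in the dictionary:
  'sat' -> 4
  'on' -> 0
  'big' -> 3
  'ran' -> 5
  'on' -> 0
  'big' -> 3

Encoded: [4, 0, 3, 5, 0, 3]


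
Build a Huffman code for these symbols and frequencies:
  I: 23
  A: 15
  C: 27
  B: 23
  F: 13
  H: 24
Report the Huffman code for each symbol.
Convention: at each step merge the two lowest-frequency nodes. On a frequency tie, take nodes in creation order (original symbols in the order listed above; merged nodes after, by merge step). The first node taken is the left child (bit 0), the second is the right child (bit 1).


Huffman tree construction:
Step 1: Merge F(13) + A(15) = 28
Step 2: Merge I(23) + B(23) = 46
Step 3: Merge H(24) + C(27) = 51
Step 4: Merge (F+A)(28) + (I+B)(46) = 74
Step 5: Merge (H+C)(51) + ((F+A)+(I+B))(74) = 125
Read each symbol's code off the tree from the root (left child = 0, right child = 1).

Codes:
  I: 110 (length 3)
  A: 101 (length 3)
  C: 01 (length 2)
  B: 111 (length 3)
  F: 100 (length 3)
  H: 00 (length 2)
Average code length: 324/125 = 2.5920 bits/symbol


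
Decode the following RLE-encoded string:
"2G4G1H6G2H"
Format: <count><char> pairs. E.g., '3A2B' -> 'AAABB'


Expanding each <count><char> pair:
  2G -> 'GG'
  4G -> 'GGGG'
  1H -> 'H'
  6G -> 'GGGGGG'
  2H -> 'HH'

Decoded = GGGGGGHGGGGGGHH


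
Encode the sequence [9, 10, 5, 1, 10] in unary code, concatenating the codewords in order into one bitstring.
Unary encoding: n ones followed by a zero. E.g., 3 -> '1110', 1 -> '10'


Encode each number as n ones followed by a terminating 0:
  9 -> 1111111110 (10 bits)
  10 -> 11111111110 (11 bits)
  5 -> 111110 (6 bits)
  1 -> 10 (2 bits)
  10 -> 11111111110 (11 bits)
Total length = 10 + 11 + 6 + 2 + 11 = 40 bits.

Unary([9, 10, 5, 1, 10]) = 1111111110111111111101111101011111111110 (40 bits)
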